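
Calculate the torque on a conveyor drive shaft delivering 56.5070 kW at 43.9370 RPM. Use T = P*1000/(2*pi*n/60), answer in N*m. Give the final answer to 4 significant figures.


omega = 2*pi*43.9370/60 = 4.60107 rad/s
T = 56.5070*1000 / 4.60107
T = 12280 N*m


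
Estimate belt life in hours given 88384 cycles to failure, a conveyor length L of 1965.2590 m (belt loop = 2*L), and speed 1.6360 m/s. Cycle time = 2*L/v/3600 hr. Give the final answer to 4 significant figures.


cycle_time = 2 * 1965.2590 / 1.6360 / 3600 = 0.667366 hr
life = 88384 * 0.667366 = 58980 hours


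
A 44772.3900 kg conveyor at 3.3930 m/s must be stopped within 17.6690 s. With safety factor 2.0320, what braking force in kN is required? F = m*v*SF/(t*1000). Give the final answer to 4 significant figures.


F = 44772.3900 * 3.3930 / 17.6690 * 2.0320 / 1000
F = 17.47 kN


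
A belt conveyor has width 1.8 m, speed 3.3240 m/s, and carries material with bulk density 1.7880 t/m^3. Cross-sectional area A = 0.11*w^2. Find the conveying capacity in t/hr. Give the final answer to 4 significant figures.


A = 0.11 * 1.8^2 = 0.3564 m^2
C = 0.3564 * 3.3240 * 1.7880 * 3600
C = 7626 t/hr


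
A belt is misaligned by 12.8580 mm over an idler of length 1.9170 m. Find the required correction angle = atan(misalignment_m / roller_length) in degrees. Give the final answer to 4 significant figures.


misalign_m = 12.8580 / 1000 = 0.012858 m
angle = atan(0.012858 / 1.9170)
angle = 0.3843 deg


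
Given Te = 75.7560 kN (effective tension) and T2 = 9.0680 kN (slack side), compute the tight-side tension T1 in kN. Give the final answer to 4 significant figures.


T1 = Te + T2 = 75.7560 + 9.0680
T1 = 84.82 kN


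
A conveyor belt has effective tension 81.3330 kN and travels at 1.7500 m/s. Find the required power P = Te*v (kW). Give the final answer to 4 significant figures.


P = Te * v = 81.3330 * 1.7500
P = 142.3 kW


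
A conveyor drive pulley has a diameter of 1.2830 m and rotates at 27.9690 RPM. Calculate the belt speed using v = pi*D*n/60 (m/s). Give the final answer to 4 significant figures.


v = pi * 1.2830 * 27.9690 / 60
v = 1.879 m/s


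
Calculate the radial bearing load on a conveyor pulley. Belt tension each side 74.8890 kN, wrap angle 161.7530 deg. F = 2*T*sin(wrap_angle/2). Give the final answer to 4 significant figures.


F = 2 * 74.8890 * sin(161.7530/2 deg)
F = 147.9 kN


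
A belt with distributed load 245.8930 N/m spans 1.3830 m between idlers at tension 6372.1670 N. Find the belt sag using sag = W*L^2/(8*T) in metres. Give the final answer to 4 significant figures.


sag = 245.8930 * 1.3830^2 / (8 * 6372.1670)
sag = 0.009226 m


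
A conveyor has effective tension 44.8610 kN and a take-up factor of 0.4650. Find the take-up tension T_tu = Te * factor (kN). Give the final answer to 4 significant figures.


T_tu = 44.8610 * 0.4650
T_tu = 20.86 kN


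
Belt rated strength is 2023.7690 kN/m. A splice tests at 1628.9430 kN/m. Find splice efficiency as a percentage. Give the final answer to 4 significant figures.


Eff = 1628.9430 / 2023.7690 * 100
Eff = 80.49 %


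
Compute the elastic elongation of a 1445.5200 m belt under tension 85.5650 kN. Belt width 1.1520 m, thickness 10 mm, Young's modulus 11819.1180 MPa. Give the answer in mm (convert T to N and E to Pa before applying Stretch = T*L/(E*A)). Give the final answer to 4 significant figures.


A = 1.1520 * 0.01 = 0.01152 m^2
Stretch = 85.5650*1000 * 1445.5200 / (11819.1180e6 * 0.01152) * 1000
Stretch = 908.4 mm


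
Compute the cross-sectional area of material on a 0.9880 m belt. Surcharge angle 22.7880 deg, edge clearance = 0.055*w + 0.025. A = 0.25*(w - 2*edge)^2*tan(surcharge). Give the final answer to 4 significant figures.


edge = 0.055*0.9880 + 0.025 = 0.07934 m
ew = 0.9880 - 2*0.07934 = 0.82932 m
A = 0.25 * 0.82932^2 * tan(22.7880 deg)
A = 0.07224 m^2


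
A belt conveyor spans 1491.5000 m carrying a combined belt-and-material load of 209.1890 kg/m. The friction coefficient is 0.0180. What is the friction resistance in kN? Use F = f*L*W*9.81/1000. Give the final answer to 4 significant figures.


F = 0.0180 * 1491.5000 * 209.1890 * 9.81 / 1000
F = 55.09 kN


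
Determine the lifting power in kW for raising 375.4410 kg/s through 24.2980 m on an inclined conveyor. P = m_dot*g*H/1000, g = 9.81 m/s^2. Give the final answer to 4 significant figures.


P = 375.4410 * 9.81 * 24.2980 / 1000
P = 89.49 kW


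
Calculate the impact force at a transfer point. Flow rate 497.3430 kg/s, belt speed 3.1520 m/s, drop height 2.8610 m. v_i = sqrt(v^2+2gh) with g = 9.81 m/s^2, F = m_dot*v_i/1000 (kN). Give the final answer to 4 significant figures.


v_i = sqrt(3.1520^2 + 2*9.81*2.8610) = 8.12822 m/s
F = 497.3430 * 8.12822 / 1000
F = 4.043 kN


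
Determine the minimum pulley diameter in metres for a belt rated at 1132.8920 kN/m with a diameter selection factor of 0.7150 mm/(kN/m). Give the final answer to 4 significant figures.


D = 1132.8920 * 0.7150 / 1000
D = 0.8100 m


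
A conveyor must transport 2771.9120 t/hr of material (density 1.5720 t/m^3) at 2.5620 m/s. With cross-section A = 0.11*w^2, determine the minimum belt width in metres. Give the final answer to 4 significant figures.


A_req = 2771.9120 / (2.5620 * 1.5720 * 3600) = 0.191181 m^2
w = sqrt(0.191181 / 0.11)
w = 1.318 m


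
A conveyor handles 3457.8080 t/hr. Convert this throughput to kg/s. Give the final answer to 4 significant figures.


m_dot = 3457.8080 * 1000 / 3600
m_dot = 960.5 kg/s


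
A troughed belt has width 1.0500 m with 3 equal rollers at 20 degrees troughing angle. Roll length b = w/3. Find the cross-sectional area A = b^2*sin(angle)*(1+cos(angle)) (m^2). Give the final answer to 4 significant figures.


b = 1.0500/3 = 0.35 m
A = 0.35^2 * sin(20 deg) * (1 + cos(20 deg))
A = 0.08127 m^2


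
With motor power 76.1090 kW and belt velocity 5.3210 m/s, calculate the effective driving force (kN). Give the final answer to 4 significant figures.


Te = P / v = 76.1090 / 5.3210
Te = 14.30 kN


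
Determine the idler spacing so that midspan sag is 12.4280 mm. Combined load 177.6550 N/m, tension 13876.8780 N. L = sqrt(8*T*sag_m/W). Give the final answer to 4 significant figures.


sag = 12.4280/1000 = 0.012428 m
L = sqrt(8 * 13876.8780 * 0.012428 / 177.6550)
L = 2.787 m


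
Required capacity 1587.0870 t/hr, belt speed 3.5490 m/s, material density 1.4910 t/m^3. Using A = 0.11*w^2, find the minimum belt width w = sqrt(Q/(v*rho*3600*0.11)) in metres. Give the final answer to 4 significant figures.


A_req = 1587.0870 / (3.5490 * 1.4910 * 3600) = 0.0833133 m^2
w = sqrt(0.0833133 / 0.11)
w = 0.8703 m


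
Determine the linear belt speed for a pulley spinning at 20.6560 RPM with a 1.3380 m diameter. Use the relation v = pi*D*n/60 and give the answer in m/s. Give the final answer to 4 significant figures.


v = pi * 1.3380 * 20.6560 / 60
v = 1.447 m/s


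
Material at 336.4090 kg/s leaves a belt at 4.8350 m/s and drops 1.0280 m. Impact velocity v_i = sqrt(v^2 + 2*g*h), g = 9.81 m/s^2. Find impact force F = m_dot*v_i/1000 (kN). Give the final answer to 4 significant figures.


v_i = sqrt(4.8350^2 + 2*9.81*1.0280) = 6.59898 m/s
F = 336.4090 * 6.59898 / 1000
F = 2.220 kN


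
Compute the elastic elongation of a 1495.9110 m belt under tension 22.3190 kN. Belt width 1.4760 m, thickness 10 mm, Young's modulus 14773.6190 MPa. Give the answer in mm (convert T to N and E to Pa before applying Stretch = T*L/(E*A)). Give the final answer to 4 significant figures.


A = 1.4760 * 0.01 = 0.01476 m^2
Stretch = 22.3190*1000 * 1495.9110 / (14773.6190e6 * 0.01476) * 1000
Stretch = 153.1 mm


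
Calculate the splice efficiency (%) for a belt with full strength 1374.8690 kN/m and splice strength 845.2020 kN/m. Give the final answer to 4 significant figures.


Eff = 845.2020 / 1374.8690 * 100
Eff = 61.48 %


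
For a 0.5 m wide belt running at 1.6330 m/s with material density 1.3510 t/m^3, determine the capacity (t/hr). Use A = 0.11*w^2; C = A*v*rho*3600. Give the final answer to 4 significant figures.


A = 0.11 * 0.5^2 = 0.0275 m^2
C = 0.0275 * 1.6330 * 1.3510 * 3600
C = 218.4 t/hr


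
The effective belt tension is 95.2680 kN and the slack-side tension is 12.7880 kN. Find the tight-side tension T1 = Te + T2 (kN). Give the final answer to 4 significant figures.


T1 = Te + T2 = 95.2680 + 12.7880
T1 = 108.1 kN


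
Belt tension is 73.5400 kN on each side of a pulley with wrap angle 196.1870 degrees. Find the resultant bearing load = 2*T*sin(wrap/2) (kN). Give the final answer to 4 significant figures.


F = 2 * 73.5400 * sin(196.1870/2 deg)
F = 145.6 kN


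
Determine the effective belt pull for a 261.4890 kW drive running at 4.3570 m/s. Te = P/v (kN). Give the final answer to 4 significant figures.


Te = P / v = 261.4890 / 4.3570
Te = 60.02 kN


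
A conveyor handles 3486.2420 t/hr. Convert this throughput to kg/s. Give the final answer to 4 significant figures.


m_dot = 3486.2420 * 1000 / 3600
m_dot = 968.4 kg/s


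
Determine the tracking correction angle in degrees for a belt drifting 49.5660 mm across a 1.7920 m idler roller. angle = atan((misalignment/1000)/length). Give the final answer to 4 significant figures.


misalign_m = 49.5660 / 1000 = 0.049566 m
angle = atan(0.049566 / 1.7920)
angle = 1.584 deg


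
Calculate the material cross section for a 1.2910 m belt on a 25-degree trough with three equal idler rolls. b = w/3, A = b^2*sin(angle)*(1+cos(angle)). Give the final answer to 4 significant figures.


b = 1.2910/3 = 0.430333 m
A = 0.430333^2 * sin(25 deg) * (1 + cos(25 deg))
A = 0.1492 m^2


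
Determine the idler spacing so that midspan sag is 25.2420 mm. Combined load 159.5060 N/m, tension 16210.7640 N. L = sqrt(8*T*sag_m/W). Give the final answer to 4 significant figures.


sag = 25.2420/1000 = 0.025242 m
L = sqrt(8 * 16210.7640 * 0.025242 / 159.5060)
L = 4.530 m


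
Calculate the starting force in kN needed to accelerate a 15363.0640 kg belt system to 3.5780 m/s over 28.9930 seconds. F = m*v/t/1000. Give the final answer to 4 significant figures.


F = 15363.0640 * 3.5780 / 28.9930 / 1000
F = 1.896 kN


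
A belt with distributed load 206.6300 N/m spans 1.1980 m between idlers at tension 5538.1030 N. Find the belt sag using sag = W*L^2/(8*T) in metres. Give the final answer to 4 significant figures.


sag = 206.6300 * 1.1980^2 / (8 * 5538.1030)
sag = 0.006694 m


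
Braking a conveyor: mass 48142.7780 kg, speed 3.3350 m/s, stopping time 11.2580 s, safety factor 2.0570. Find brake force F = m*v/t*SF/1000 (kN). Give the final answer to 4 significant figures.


F = 48142.7780 * 3.3350 / 11.2580 * 2.0570 / 1000
F = 29.34 kN


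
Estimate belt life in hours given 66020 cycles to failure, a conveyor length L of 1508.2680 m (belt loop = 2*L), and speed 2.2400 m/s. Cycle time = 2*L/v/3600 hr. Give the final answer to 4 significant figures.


cycle_time = 2 * 1508.2680 / 2.2400 / 3600 = 0.374074 hr
life = 66020 * 0.374074 = 24700 hours


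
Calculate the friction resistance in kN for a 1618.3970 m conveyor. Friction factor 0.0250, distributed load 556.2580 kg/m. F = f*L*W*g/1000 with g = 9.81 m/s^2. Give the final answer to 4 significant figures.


F = 0.0250 * 1618.3970 * 556.2580 * 9.81 / 1000
F = 220.8 kN


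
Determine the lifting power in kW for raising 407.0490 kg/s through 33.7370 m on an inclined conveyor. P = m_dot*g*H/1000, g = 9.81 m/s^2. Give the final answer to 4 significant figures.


P = 407.0490 * 9.81 * 33.7370 / 1000
P = 134.7 kW


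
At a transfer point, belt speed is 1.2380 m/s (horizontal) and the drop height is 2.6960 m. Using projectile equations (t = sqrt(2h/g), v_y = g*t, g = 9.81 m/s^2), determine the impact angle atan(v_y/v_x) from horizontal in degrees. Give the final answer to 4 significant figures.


t = sqrt(2*2.6960/9.81) = 0.741379 s
v_y = 9.81 * 0.741379 = 7.27293 m/s
angle = atan(7.27293 / 1.2380) = 80.34 deg


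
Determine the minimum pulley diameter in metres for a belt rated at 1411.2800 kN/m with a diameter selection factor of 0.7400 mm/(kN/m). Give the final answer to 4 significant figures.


D = 1411.2800 * 0.7400 / 1000
D = 1.044 m


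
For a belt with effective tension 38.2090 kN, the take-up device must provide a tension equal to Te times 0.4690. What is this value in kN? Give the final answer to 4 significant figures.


T_tu = 38.2090 * 0.4690
T_tu = 17.92 kN


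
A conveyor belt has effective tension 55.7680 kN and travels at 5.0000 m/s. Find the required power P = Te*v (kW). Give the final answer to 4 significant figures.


P = Te * v = 55.7680 * 5.0000
P = 278.8 kW


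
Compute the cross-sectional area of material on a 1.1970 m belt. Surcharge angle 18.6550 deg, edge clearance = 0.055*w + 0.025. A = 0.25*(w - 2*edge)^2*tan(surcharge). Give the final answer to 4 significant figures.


edge = 0.055*1.1970 + 0.025 = 0.090835 m
ew = 1.1970 - 2*0.090835 = 1.01533 m
A = 0.25 * 1.01533^2 * tan(18.6550 deg)
A = 0.08701 m^2


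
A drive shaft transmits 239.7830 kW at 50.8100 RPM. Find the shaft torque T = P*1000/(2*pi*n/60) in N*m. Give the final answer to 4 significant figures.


omega = 2*pi*50.8100/60 = 5.32081 rad/s
T = 239.7830*1000 / 5.32081
T = 45070 N*m


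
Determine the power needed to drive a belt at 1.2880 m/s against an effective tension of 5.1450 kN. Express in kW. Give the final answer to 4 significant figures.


P = Te * v = 5.1450 * 1.2880
P = 6.627 kW


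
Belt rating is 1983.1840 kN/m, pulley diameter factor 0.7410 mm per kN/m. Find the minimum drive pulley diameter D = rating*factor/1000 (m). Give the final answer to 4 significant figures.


D = 1983.1840 * 0.7410 / 1000
D = 1.470 m


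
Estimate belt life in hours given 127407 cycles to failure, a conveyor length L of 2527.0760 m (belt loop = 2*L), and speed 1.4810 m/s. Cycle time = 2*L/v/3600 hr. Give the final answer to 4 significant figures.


cycle_time = 2 * 2527.0760 / 1.4810 / 3600 = 0.947962 hr
life = 127407 * 0.947962 = 120800 hours


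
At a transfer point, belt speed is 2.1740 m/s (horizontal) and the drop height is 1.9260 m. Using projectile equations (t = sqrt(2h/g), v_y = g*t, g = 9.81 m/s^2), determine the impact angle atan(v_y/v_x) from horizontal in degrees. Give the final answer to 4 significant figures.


t = sqrt(2*1.9260/9.81) = 0.626626 s
v_y = 9.81 * 0.626626 = 6.1472 m/s
angle = atan(6.1472 / 2.1740) = 70.52 deg


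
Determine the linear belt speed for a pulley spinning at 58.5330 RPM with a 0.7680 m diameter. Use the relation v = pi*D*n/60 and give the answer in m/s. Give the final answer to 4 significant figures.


v = pi * 0.7680 * 58.5330 / 60
v = 2.354 m/s


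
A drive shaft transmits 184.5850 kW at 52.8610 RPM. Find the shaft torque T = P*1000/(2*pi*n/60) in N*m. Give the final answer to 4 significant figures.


omega = 2*pi*52.8610/60 = 5.53559 rad/s
T = 184.5850*1000 / 5.53559
T = 33350 N*m


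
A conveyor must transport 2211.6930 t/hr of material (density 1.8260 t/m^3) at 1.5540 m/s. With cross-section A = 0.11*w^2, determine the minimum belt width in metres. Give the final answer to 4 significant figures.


A_req = 2211.6930 / (1.5540 * 1.8260 * 3600) = 0.216506 m^2
w = sqrt(0.216506 / 0.11)
w = 1.403 m


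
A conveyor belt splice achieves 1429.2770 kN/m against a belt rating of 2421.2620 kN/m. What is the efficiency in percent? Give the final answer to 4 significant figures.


Eff = 1429.2770 / 2421.2620 * 100
Eff = 59.03 %


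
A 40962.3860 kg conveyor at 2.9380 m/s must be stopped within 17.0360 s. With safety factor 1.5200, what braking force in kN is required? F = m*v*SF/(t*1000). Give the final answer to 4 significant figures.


F = 40962.3860 * 2.9380 / 17.0360 * 1.5200 / 1000
F = 10.74 kN


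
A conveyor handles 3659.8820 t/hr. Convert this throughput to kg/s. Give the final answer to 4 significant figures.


m_dot = 3659.8820 * 1000 / 3600
m_dot = 1017 kg/s


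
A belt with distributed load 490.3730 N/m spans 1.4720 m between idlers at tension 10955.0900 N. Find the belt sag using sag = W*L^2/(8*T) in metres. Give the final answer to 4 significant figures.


sag = 490.3730 * 1.4720^2 / (8 * 10955.0900)
sag = 0.01212 m


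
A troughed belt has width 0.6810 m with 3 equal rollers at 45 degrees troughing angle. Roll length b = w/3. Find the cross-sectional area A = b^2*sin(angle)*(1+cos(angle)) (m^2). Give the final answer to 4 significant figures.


b = 0.6810/3 = 0.227 m
A = 0.227^2 * sin(45 deg) * (1 + cos(45 deg))
A = 0.06220 m^2


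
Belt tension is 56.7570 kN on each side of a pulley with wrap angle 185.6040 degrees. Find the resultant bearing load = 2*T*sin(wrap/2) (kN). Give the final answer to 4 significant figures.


F = 2 * 56.7570 * sin(185.6040/2 deg)
F = 113.4 kN


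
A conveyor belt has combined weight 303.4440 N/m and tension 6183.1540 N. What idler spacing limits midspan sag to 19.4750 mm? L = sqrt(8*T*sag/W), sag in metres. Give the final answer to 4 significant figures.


sag = 19.4750/1000 = 0.019475 m
L = sqrt(8 * 6183.1540 * 0.019475 / 303.4440)
L = 1.782 m


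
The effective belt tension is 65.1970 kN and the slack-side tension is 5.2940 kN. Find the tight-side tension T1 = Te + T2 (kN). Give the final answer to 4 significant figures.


T1 = Te + T2 = 65.1970 + 5.2940
T1 = 70.49 kN


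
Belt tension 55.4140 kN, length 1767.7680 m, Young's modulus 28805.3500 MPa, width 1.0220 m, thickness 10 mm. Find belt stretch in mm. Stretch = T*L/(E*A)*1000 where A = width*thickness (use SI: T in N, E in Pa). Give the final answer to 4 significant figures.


A = 1.0220 * 0.01 = 0.01022 m^2
Stretch = 55.4140*1000 * 1767.7680 / (28805.3500e6 * 0.01022) * 1000
Stretch = 332.8 mm


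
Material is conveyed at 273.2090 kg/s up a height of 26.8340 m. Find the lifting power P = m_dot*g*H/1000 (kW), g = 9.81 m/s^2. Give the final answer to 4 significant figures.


P = 273.2090 * 9.81 * 26.8340 / 1000
P = 71.92 kW


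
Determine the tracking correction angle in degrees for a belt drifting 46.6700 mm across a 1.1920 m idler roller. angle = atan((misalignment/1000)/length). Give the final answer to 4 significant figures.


misalign_m = 46.6700 / 1000 = 0.046670 m
angle = atan(0.046670 / 1.1920)
angle = 2.242 deg


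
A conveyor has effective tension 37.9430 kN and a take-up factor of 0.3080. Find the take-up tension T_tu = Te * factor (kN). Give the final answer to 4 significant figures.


T_tu = 37.9430 * 0.3080
T_tu = 11.69 kN


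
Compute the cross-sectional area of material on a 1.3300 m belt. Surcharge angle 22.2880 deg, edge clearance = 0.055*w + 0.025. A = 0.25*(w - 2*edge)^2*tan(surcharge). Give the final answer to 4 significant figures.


edge = 0.055*1.3300 + 0.025 = 0.09815 m
ew = 1.3300 - 2*0.09815 = 1.1337 m
A = 0.25 * 1.1337^2 * tan(22.2880 deg)
A = 0.1317 m^2


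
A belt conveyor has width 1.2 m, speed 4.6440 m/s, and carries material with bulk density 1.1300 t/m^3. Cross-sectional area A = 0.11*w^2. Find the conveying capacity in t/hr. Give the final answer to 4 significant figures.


A = 0.11 * 1.2^2 = 0.1584 m^2
C = 0.1584 * 4.6440 * 1.1300 * 3600
C = 2992 t/hr


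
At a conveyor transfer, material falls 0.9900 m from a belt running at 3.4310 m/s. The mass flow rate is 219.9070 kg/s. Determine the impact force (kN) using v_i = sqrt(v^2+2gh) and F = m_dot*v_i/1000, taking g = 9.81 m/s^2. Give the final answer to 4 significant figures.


v_i = sqrt(3.4310^2 + 2*9.81*0.9900) = 5.5853 m/s
F = 219.9070 * 5.5853 / 1000
F = 1.228 kN


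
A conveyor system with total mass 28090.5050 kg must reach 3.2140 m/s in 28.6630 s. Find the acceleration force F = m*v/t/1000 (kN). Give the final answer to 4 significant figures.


F = 28090.5050 * 3.2140 / 28.6630 / 1000
F = 3.150 kN


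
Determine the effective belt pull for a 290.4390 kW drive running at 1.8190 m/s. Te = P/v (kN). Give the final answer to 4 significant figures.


Te = P / v = 290.4390 / 1.8190
Te = 159.7 kN


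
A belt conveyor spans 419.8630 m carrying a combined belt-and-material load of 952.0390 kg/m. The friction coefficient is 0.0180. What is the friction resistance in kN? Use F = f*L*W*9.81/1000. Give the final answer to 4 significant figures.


F = 0.0180 * 419.8630 * 952.0390 * 9.81 / 1000
F = 70.58 kN


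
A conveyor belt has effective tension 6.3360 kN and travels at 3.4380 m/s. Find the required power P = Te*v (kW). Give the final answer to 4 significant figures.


P = Te * v = 6.3360 * 3.4380
P = 21.78 kW


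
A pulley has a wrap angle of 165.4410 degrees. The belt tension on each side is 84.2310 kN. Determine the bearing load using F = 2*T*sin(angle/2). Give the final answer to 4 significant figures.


F = 2 * 84.2310 * sin(165.4410/2 deg)
F = 167.1 kN


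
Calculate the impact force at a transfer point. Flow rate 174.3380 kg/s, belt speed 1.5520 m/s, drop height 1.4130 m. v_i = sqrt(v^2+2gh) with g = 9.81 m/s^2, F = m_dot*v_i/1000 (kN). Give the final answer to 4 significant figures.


v_i = sqrt(1.5520^2 + 2*9.81*1.4130) = 5.48924 m/s
F = 174.3380 * 5.48924 / 1000
F = 0.9570 kN


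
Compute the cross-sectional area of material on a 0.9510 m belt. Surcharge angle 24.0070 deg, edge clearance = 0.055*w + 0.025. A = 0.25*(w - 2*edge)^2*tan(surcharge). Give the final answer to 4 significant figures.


edge = 0.055*0.9510 + 0.025 = 0.077305 m
ew = 0.9510 - 2*0.077305 = 0.79639 m
A = 0.25 * 0.79639^2 * tan(24.0070 deg)
A = 0.07062 m^2


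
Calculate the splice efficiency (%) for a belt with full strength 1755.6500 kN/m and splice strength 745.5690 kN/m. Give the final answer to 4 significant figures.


Eff = 745.5690 / 1755.6500 * 100
Eff = 42.47 %


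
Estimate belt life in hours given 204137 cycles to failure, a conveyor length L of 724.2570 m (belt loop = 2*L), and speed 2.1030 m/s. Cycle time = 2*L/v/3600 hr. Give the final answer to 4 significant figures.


cycle_time = 2 * 724.2570 / 2.1030 / 3600 = 0.191329 hr
life = 204137 * 0.191329 = 39060 hours


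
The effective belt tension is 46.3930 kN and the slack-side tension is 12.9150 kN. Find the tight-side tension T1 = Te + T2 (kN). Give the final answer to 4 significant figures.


T1 = Te + T2 = 46.3930 + 12.9150
T1 = 59.31 kN


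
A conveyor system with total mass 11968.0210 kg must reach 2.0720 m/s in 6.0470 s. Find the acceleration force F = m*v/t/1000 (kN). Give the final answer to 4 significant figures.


F = 11968.0210 * 2.0720 / 6.0470 / 1000
F = 4.101 kN


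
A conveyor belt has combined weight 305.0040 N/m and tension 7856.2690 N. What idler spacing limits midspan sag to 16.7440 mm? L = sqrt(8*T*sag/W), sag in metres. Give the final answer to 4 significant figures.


sag = 16.7440/1000 = 0.016744 m
L = sqrt(8 * 7856.2690 * 0.016744 / 305.0040)
L = 1.858 m


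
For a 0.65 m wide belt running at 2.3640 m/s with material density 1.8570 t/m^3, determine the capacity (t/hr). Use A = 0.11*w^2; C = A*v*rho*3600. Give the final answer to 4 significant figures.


A = 0.11 * 0.65^2 = 0.046475 m^2
C = 0.046475 * 2.3640 * 1.8570 * 3600
C = 734.5 t/hr


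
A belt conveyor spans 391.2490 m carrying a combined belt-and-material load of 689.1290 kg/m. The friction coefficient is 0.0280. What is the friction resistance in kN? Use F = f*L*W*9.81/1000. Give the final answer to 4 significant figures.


F = 0.0280 * 391.2490 * 689.1290 * 9.81 / 1000
F = 74.06 kN


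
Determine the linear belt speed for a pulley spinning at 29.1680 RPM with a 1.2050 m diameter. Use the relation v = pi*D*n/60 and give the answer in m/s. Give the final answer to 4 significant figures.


v = pi * 1.2050 * 29.1680 / 60
v = 1.840 m/s


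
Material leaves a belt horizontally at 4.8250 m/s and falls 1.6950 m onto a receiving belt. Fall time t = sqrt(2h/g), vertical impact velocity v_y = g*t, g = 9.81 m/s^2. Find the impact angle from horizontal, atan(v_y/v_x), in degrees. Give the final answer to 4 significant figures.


t = sqrt(2*1.6950/9.81) = 0.587848 s
v_y = 9.81 * 0.587848 = 5.76679 m/s
angle = atan(5.76679 / 4.8250) = 50.08 deg


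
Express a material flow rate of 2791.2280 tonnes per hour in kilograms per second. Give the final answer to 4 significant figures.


m_dot = 2791.2280 * 1000 / 3600
m_dot = 775.3 kg/s


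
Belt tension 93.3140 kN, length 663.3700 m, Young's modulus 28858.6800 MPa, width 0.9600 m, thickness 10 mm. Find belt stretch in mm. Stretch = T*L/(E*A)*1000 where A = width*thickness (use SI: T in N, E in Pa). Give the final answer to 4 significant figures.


A = 0.9600 * 0.01 = 0.00960 m^2
Stretch = 93.3140*1000 * 663.3700 / (28858.6800e6 * 0.00960) * 1000
Stretch = 223.4 mm


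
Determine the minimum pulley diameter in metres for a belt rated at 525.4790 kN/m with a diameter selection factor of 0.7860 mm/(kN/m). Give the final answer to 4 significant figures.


D = 525.4790 * 0.7860 / 1000
D = 0.4130 m


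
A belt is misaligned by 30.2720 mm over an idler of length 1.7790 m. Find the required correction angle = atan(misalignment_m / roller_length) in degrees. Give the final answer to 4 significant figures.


misalign_m = 30.2720 / 1000 = 0.030272 m
angle = atan(0.030272 / 1.7790)
angle = 0.9749 deg


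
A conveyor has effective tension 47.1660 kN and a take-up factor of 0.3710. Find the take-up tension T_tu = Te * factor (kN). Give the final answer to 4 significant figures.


T_tu = 47.1660 * 0.3710
T_tu = 17.50 kN


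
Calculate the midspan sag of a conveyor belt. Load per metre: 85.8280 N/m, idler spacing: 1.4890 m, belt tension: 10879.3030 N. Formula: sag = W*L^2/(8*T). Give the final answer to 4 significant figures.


sag = 85.8280 * 1.4890^2 / (8 * 10879.3030)
sag = 0.002186 m


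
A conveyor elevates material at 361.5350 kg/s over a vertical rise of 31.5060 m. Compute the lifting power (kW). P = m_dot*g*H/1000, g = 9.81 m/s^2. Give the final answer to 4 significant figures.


P = 361.5350 * 9.81 * 31.5060 / 1000
P = 111.7 kW


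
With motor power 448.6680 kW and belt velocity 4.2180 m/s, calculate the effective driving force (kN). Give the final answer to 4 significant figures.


Te = P / v = 448.6680 / 4.2180
Te = 106.4 kN


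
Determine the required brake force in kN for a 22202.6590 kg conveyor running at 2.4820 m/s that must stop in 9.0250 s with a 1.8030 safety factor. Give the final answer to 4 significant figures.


F = 22202.6590 * 2.4820 / 9.0250 * 1.8030 / 1000
F = 11.01 kN


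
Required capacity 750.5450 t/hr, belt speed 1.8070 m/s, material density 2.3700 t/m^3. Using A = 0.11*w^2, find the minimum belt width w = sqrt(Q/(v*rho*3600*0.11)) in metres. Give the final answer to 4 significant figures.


A_req = 750.5450 / (1.8070 * 2.3700 * 3600) = 0.0486819 m^2
w = sqrt(0.0486819 / 0.11)
w = 0.6653 m


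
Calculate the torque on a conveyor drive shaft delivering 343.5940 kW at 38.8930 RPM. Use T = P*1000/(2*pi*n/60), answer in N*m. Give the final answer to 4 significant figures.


omega = 2*pi*38.8930/60 = 4.07287 rad/s
T = 343.5940*1000 / 4.07287
T = 84360 N*m


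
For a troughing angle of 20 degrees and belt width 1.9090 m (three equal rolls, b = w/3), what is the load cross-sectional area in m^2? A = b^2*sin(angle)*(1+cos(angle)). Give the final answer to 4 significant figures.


b = 1.9090/3 = 0.636333 m
A = 0.636333^2 * sin(20 deg) * (1 + cos(20 deg))
A = 0.2686 m^2


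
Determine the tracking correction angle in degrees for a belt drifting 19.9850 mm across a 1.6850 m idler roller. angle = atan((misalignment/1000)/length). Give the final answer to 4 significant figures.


misalign_m = 19.9850 / 1000 = 0.019985 m
angle = atan(0.019985 / 1.6850)
angle = 0.6795 deg


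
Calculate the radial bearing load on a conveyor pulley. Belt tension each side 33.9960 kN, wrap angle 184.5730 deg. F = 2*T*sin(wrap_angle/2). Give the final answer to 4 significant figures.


F = 2 * 33.9960 * sin(184.5730/2 deg)
F = 67.94 kN


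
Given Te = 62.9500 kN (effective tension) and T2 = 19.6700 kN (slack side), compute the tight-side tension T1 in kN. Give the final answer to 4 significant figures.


T1 = Te + T2 = 62.9500 + 19.6700
T1 = 82.62 kN


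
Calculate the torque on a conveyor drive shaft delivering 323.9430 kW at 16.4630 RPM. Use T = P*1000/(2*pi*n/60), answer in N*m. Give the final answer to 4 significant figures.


omega = 2*pi*16.4630/60 = 1.724 rad/s
T = 323.9430*1000 / 1.724
T = 187900 N*m


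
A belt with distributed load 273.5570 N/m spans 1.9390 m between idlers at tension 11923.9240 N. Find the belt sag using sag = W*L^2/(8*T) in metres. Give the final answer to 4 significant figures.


sag = 273.5570 * 1.9390^2 / (8 * 11923.9240)
sag = 0.01078 m


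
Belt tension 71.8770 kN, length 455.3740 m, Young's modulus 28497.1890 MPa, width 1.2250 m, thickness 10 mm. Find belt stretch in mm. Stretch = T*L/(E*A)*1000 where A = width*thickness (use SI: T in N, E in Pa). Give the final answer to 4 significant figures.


A = 1.2250 * 0.01 = 0.01225 m^2
Stretch = 71.8770*1000 * 455.3740 / (28497.1890e6 * 0.01225) * 1000
Stretch = 93.76 mm


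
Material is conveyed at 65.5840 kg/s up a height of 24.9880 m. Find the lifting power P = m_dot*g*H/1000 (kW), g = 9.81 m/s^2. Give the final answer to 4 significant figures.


P = 65.5840 * 9.81 * 24.9880 / 1000
P = 16.08 kW


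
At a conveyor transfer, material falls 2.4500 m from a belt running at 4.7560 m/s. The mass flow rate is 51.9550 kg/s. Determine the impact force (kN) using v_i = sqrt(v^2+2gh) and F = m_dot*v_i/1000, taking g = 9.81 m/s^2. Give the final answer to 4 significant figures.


v_i = sqrt(4.7560^2 + 2*9.81*2.4500) = 8.40765 m/s
F = 51.9550 * 8.40765 / 1000
F = 0.4368 kN


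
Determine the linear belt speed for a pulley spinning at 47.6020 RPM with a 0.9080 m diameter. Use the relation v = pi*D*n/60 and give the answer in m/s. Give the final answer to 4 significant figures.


v = pi * 0.9080 * 47.6020 / 60
v = 2.263 m/s


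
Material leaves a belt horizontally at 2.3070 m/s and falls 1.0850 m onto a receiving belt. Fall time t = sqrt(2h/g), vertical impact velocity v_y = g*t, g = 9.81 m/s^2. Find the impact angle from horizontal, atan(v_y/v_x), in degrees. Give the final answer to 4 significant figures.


t = sqrt(2*1.0850/9.81) = 0.470322 s
v_y = 9.81 * 0.470322 = 4.61386 m/s
angle = atan(4.61386 / 2.3070) = 63.43 deg


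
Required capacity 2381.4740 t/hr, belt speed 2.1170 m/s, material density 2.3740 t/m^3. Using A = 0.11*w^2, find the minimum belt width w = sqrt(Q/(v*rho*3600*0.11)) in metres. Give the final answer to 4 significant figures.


A_req = 2381.4740 / (2.1170 * 2.3740 * 3600) = 0.131626 m^2
w = sqrt(0.131626 / 0.11)
w = 1.094 m


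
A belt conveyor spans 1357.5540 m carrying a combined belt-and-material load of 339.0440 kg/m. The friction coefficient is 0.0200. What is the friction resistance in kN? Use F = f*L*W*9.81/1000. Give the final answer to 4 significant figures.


F = 0.0200 * 1357.5540 * 339.0440 * 9.81 / 1000
F = 90.31 kN


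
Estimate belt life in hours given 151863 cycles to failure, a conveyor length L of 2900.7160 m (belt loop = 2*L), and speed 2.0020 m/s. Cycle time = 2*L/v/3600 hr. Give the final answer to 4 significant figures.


cycle_time = 2 * 2900.7160 / 2.0020 / 3600 = 0.804949 hr
life = 151863 * 0.804949 = 122200 hours


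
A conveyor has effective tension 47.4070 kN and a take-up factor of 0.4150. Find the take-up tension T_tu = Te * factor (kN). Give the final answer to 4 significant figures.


T_tu = 47.4070 * 0.4150
T_tu = 19.67 kN


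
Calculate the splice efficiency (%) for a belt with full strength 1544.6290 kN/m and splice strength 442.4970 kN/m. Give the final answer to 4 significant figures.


Eff = 442.4970 / 1544.6290 * 100
Eff = 28.65 %


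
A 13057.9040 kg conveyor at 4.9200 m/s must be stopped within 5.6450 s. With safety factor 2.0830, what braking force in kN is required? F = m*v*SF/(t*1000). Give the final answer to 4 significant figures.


F = 13057.9040 * 4.9200 / 5.6450 * 2.0830 / 1000
F = 23.71 kN


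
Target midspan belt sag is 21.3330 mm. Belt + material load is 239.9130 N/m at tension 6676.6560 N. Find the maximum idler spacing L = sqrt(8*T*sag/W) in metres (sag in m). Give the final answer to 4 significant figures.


sag = 21.3330/1000 = 0.021333 m
L = sqrt(8 * 6676.6560 * 0.021333 / 239.9130)
L = 2.179 m


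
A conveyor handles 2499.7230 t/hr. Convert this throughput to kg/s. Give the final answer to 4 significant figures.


m_dot = 2499.7230 * 1000 / 3600
m_dot = 694.4 kg/s


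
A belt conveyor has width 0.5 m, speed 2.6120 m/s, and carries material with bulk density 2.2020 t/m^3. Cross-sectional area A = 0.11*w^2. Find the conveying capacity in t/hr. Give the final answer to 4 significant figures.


A = 0.11 * 0.5^2 = 0.0275 m^2
C = 0.0275 * 2.6120 * 2.2020 * 3600
C = 569.4 t/hr


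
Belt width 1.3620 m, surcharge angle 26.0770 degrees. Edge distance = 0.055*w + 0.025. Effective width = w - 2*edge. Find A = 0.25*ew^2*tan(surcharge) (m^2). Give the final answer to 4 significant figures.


edge = 0.055*1.3620 + 0.025 = 0.09991 m
ew = 1.3620 - 2*0.09991 = 1.16218 m
A = 0.25 * 1.16218^2 * tan(26.0770 deg)
A = 0.1653 m^2


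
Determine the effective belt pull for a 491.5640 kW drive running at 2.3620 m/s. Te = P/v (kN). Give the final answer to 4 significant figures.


Te = P / v = 491.5640 / 2.3620
Te = 208.1 kN


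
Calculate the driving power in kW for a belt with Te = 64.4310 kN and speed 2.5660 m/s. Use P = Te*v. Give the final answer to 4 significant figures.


P = Te * v = 64.4310 * 2.5660
P = 165.3 kW


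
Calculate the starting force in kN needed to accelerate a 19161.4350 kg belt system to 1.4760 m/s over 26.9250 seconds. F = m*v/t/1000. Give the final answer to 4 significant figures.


F = 19161.4350 * 1.4760 / 26.9250 / 1000
F = 1.050 kN


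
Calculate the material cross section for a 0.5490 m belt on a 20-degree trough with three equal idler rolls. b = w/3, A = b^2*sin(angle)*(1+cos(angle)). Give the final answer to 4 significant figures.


b = 0.5490/3 = 0.183 m
A = 0.183^2 * sin(20 deg) * (1 + cos(20 deg))
A = 0.02222 m^2


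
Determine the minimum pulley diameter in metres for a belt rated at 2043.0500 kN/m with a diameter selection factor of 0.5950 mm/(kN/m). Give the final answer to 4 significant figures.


D = 2043.0500 * 0.5950 / 1000
D = 1.216 m


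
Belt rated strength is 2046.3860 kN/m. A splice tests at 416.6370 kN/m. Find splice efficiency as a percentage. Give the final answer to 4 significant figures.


Eff = 416.6370 / 2046.3860 * 100
Eff = 20.36 %


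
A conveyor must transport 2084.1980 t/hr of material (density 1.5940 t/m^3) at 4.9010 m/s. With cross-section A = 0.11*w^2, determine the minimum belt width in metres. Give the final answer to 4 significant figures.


A_req = 2084.1980 / (4.9010 * 1.5940 * 3600) = 0.0741077 m^2
w = sqrt(0.0741077 / 0.11)
w = 0.8208 m


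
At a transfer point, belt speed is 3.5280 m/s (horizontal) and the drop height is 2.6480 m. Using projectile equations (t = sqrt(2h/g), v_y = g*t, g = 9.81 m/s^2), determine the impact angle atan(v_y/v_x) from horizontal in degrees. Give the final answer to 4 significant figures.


t = sqrt(2*2.6480/9.81) = 0.73475 s
v_y = 9.81 * 0.73475 = 7.2079 m/s
angle = atan(7.2079 / 3.5280) = 63.92 deg


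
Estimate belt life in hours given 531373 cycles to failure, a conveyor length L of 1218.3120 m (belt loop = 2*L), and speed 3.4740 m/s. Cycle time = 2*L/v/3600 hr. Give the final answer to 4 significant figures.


cycle_time = 2 * 1218.3120 / 3.4740 / 3600 = 0.19483 hr
life = 531373 * 0.19483 = 103500 hours


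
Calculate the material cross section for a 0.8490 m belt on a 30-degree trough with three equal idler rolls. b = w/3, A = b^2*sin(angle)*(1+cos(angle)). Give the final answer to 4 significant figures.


b = 0.8490/3 = 0.283 m
A = 0.283^2 * sin(30 deg) * (1 + cos(30 deg))
A = 0.07472 m^2


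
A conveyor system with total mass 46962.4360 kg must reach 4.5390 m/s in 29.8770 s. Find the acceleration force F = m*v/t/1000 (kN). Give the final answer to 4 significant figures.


F = 46962.4360 * 4.5390 / 29.8770 / 1000
F = 7.135 kN


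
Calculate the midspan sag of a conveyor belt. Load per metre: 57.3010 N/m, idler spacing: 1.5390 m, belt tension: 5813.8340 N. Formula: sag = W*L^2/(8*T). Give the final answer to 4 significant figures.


sag = 57.3010 * 1.5390^2 / (8 * 5813.8340)
sag = 0.002918 m


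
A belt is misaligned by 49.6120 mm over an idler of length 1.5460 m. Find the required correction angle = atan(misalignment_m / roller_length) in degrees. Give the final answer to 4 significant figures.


misalign_m = 49.6120 / 1000 = 0.049612 m
angle = atan(0.049612 / 1.5460)
angle = 1.838 deg


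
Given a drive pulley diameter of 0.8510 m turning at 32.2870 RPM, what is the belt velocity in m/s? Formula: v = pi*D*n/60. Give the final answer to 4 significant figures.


v = pi * 0.8510 * 32.2870 / 60
v = 1.439 m/s


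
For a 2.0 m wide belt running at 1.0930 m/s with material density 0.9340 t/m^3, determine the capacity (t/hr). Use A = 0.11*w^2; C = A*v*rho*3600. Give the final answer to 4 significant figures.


A = 0.11 * 2.0^2 = 0.44 m^2
C = 0.44 * 1.0930 * 0.9340 * 3600
C = 1617 t/hr


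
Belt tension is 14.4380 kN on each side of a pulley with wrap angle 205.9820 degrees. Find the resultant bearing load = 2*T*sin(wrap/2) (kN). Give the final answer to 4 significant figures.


F = 2 * 14.4380 * sin(205.9820/2 deg)
F = 28.14 kN


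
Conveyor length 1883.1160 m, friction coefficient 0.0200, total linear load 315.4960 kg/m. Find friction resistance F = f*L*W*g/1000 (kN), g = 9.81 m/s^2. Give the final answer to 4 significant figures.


F = 0.0200 * 1883.1160 * 315.4960 * 9.81 / 1000
F = 116.6 kN


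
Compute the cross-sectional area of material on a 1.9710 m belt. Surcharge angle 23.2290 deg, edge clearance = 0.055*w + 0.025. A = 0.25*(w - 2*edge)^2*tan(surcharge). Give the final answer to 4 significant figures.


edge = 0.055*1.9710 + 0.025 = 0.133405 m
ew = 1.9710 - 2*0.133405 = 1.70419 m
A = 0.25 * 1.70419^2 * tan(23.2290 deg)
A = 0.3116 m^2


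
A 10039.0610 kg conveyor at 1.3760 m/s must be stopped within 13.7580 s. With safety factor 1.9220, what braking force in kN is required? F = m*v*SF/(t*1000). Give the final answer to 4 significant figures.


F = 10039.0610 * 1.3760 / 13.7580 * 1.9220 / 1000
F = 1.930 kN


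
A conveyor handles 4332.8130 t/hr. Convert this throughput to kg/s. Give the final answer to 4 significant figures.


m_dot = 4332.8130 * 1000 / 3600
m_dot = 1204 kg/s


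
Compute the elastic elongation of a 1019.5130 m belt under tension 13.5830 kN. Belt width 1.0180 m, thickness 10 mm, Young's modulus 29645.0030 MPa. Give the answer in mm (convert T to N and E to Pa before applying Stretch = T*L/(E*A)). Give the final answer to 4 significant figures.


A = 1.0180 * 0.01 = 0.01018 m^2
Stretch = 13.5830*1000 * 1019.5130 / (29645.0030e6 * 0.01018) * 1000
Stretch = 45.89 mm


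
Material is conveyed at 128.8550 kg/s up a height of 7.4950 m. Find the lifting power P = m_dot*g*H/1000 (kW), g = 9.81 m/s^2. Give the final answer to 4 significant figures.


P = 128.8550 * 9.81 * 7.4950 / 1000
P = 9.474 kW


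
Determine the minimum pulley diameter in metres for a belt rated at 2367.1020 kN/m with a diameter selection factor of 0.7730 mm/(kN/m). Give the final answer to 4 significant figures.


D = 2367.1020 * 0.7730 / 1000
D = 1.830 m


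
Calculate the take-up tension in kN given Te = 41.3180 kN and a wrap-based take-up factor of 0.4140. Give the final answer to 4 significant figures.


T_tu = 41.3180 * 0.4140
T_tu = 17.11 kN
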